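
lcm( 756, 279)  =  23436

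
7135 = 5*1427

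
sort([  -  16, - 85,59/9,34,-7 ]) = [  -  85, - 16, - 7,59/9,34 ] 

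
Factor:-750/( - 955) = 150/191 = 2^1 * 3^1*5^2*191^( - 1 )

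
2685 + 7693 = 10378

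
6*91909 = 551454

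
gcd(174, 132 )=6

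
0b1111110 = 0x7e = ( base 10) 126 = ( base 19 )6c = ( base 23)5B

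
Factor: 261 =3^2*29^1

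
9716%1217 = 1197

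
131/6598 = 131/6598 = 0.02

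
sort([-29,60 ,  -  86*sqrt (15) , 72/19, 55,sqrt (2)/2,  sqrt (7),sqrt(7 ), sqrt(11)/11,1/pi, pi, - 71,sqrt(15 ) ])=[ - 86*  sqrt(15), - 71, - 29, sqrt( 11)/11,  1/pi, sqrt(2 ) /2,  sqrt( 7 ), sqrt(7 ),pi,72/19,  sqrt(15), 55,  60 ] 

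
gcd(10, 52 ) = 2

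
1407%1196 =211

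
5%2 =1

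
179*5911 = 1058069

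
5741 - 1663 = 4078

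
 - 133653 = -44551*3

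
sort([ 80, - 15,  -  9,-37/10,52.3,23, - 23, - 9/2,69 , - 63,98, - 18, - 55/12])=[ - 63, - 23, - 18,-15, - 9 , - 55/12, -9/2, - 37/10,23  ,  52.3, 69,80 , 98]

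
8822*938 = 8275036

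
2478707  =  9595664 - 7116957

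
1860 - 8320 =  - 6460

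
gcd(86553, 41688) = 9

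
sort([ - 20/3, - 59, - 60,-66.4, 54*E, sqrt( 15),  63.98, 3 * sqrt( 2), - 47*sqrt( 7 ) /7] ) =[ - 66.4,-60,  -  59  , - 47*sqrt( 7)/7, - 20/3,sqrt( 15), 3 * sqrt(2 ), 63.98,  54*E]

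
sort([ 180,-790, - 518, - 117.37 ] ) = [  -  790,-518, - 117.37,180]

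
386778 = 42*9209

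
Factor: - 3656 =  - 2^3*457^1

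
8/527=8/527 = 0.02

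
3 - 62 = -59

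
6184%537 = 277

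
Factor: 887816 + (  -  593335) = 11^1 *19^1*1409^1 = 294481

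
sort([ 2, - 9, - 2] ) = [-9,- 2, 2]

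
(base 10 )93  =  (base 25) 3i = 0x5d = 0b1011101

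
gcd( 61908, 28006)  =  1474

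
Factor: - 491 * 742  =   - 2^1*7^1*53^1*491^1 =- 364322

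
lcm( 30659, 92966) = 2881946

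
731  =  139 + 592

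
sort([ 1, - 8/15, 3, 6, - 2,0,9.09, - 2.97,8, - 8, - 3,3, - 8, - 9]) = [ - 9,-8, - 8, -3, - 2.97,- 2, - 8/15,0, 1 , 3, 3, 6,8, 9.09]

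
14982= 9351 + 5631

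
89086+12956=102042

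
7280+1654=8934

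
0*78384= 0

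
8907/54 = 164+ 17/18 =164.94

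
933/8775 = 311/2925= 0.11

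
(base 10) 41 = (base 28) 1D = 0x29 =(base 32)19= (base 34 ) 17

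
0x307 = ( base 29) ql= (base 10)775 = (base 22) 1D5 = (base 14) 3d5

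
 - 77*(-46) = 3542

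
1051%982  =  69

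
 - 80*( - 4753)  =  380240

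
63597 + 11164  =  74761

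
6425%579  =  56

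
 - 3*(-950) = 2850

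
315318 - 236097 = 79221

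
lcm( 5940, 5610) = 100980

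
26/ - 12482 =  - 1 + 6228/6241 = -  0.00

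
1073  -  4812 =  -3739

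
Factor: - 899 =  - 29^1 *31^1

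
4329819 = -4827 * (-897)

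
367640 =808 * 455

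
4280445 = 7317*585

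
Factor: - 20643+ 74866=13^1*43^1 *97^1 = 54223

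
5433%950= 683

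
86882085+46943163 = 133825248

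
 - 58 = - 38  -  20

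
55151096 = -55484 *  (  -  994)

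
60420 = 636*95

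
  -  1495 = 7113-8608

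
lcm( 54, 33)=594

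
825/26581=825/26581 = 0.03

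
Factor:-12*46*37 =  - 2^3 * 3^1*23^1*37^1= - 20424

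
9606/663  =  14 + 108/221 =14.49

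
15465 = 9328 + 6137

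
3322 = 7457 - 4135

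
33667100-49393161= -15726061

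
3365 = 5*673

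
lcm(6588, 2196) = 6588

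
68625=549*125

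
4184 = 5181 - 997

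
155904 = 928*168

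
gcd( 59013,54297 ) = 9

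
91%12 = 7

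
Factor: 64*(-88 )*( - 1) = 5632 =2^9*11^1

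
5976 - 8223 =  - 2247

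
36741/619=59 + 220/619 = 59.36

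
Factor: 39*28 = 2^2*3^1*7^1*13^1 = 1092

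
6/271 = 6/271   =  0.02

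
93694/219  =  427 + 181/219= 427.83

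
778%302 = 174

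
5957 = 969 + 4988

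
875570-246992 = 628578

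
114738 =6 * 19123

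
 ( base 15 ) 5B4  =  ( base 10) 1294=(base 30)1D4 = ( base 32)18e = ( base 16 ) 50e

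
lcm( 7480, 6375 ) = 561000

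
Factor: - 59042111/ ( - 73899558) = 2^( - 1)*3^(- 2)*191^1*309121^1*4105531^( - 1 )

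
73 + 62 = 135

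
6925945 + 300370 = 7226315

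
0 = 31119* 0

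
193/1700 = 193/1700  =  0.11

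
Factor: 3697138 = 2^1*1848569^1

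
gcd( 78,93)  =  3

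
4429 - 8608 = - 4179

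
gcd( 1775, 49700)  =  1775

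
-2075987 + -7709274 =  - 9785261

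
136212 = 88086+48126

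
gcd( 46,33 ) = 1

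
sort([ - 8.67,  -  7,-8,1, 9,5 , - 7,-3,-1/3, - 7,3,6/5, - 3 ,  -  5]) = [ -8.67,-8,-7, - 7,-7,  -  5 ,-3,-3,-1/3, 1,6/5,3,5,9 ] 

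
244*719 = 175436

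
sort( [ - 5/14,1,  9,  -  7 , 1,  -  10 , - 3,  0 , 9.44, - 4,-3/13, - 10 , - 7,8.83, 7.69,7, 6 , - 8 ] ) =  [-10,-10, - 8, - 7, - 7, - 4, - 3, - 5/14, - 3/13, 0, 1,  1,  6 , 7, 7.69,8.83 , 9, 9.44 ] 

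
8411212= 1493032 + 6918180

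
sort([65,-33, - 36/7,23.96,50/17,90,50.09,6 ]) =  [  -  33, - 36/7,50/17,6,23.96, 50.09, 65,90]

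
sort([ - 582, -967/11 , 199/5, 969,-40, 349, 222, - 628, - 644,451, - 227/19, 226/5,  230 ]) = [ - 644 , - 628, - 582, - 967/11, - 40, - 227/19,199/5, 226/5 , 222, 230,349, 451 , 969] 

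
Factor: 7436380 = 2^2*5^1 *7^1*53117^1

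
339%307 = 32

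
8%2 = 0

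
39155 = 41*955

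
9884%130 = 4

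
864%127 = 102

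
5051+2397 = 7448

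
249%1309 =249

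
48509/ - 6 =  - 48509/6 = -8084.83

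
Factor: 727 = 727^1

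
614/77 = 7 + 75/77 = 7.97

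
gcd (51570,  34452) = 54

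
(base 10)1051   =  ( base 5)13201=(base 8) 2033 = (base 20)2CB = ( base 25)1H1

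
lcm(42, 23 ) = 966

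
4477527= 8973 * 499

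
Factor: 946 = 2^1*11^1 * 43^1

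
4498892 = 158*28474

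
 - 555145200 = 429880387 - 985025587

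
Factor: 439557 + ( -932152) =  - 5^1 * 98519^1 = - 492595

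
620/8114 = 310/4057 = 0.08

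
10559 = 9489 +1070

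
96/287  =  96/287  =  0.33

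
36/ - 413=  - 1 + 377/413 = - 0.09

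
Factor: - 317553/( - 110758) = 453/158 = 2^( -1 )*3^1*79^( - 1)*151^1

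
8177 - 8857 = - 680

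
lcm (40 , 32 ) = 160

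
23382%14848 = 8534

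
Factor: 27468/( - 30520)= -9/10 = - 2^ ( - 1)*3^2*  5^ ( - 1 )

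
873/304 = 873/304= 2.87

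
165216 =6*27536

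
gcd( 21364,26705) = 5341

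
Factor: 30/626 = 15/313  =  3^1 * 5^1 *313^( - 1 ) 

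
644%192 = 68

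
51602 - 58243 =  - 6641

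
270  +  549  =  819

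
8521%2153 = 2062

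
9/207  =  1/23=0.04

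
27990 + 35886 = 63876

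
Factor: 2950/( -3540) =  - 5/6 = - 2^( - 1 )*3^(  -  1 )*5^1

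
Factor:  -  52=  - 2^2*13^1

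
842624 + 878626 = 1721250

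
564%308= 256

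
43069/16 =2691 + 13/16 = 2691.81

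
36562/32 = 1142 + 9/16=1142.56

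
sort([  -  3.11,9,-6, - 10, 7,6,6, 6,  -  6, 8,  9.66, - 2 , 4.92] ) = [-10,-6, - 6 ,-3.11,-2,  4.92, 6, 6, 6, 7, 8,9, 9.66 ] 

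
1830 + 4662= 6492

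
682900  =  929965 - 247065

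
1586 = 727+859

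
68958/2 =34479 = 34479.00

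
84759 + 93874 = 178633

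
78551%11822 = 7619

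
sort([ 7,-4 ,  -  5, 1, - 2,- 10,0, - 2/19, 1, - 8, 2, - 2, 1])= [-10, - 8, - 5, - 4, - 2, - 2,-2/19 , 0,1, 1 , 1, 2 , 7] 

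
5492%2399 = 694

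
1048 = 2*524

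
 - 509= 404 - 913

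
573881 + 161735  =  735616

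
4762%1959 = 844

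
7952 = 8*994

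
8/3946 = 4/1973 = 0.00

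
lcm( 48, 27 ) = 432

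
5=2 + 3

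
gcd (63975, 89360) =5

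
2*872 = 1744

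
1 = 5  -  4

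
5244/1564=57/17 = 3.35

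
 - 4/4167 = - 4/4167 = - 0.00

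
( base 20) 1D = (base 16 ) 21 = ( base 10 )33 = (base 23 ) 1a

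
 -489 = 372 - 861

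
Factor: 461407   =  461407^1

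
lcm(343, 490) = 3430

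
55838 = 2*27919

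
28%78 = 28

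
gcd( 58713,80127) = 3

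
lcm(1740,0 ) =0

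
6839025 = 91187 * 75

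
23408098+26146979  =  49555077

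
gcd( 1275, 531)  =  3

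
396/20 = 99/5 = 19.80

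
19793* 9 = 178137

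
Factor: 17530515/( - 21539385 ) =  - 3^( - 1 )*7^(- 1 ) * 23^( - 1 )*991^( - 1)*389567^1 = - 389567/478653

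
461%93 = 89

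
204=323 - 119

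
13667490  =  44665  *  306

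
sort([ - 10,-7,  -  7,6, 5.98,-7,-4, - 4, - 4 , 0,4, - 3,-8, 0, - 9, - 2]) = [ - 10, - 9,  -  8, - 7, - 7, - 7 , - 4,-4,  -  4, - 3 , - 2 , 0,0, 4,5.98, 6]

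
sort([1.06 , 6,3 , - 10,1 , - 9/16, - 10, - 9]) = [ - 10, - 10, - 9,-9/16, 1, 1.06, 3, 6 ]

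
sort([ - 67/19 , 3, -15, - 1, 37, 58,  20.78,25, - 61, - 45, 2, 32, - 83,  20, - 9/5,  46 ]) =[ - 83, - 61, - 45, - 15,-67/19, - 9/5, - 1,2, 3, 20,  20.78,  25,32 , 37, 46,58 ] 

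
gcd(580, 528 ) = 4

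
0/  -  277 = 0/1  =  - 0.00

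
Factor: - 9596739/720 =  - 2^( - 4 )*3^( - 1)*5^( - 1)*3198913^1 = -3198913/240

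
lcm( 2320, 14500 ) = 58000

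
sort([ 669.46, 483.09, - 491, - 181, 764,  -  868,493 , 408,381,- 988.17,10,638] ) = [ - 988.17,-868,  -  491, - 181,  10,381, 408 , 483.09, 493,638,669.46,764 ] 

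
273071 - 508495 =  - 235424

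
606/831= 202/277 = 0.73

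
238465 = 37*6445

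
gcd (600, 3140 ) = 20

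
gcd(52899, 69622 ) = 7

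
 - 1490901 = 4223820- 5714721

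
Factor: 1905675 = 3^1*5^2 * 25409^1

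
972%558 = 414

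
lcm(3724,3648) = 178752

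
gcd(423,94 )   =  47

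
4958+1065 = 6023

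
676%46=32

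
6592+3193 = 9785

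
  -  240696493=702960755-943657248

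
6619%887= 410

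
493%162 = 7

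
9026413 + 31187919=40214332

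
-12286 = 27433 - 39719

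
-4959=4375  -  9334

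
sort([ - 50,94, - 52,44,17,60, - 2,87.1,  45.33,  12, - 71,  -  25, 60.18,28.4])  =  [ - 71, - 52,-50, - 25, - 2,12, 17, 28.4, 44, 45.33 , 60,60.18, 87.1, 94]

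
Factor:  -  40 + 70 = 2^1*3^1*5^1 = 30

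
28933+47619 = 76552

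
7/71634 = 7/71634 = 0.00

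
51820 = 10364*5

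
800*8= 6400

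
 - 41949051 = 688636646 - 730585697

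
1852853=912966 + 939887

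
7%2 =1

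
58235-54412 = 3823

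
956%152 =44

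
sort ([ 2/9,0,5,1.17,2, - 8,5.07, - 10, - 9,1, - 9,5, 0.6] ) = [  -  10 , - 9, - 9, - 8,0,2/9,0.6,1, 1.17,2,5,5, 5.07]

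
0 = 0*8767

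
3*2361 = 7083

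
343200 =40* 8580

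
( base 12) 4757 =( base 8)17463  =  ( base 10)7987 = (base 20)jj7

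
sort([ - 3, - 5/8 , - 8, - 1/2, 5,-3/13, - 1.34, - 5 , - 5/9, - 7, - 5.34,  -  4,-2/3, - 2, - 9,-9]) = [ - 9, - 9, - 8, - 7, - 5.34,- 5, - 4, - 3, - 2, - 1.34,-2/3, - 5/8 , - 5/9, - 1/2, - 3/13,  5] 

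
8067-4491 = 3576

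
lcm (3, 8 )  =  24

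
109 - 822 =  - 713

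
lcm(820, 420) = 17220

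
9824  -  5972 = 3852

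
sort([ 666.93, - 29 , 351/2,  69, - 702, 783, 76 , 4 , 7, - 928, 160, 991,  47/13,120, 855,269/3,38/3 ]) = [ - 928, - 702, - 29,47/13, 4,7, 38/3,69, 76, 269/3, 120,160, 351/2,666.93,783,855, 991]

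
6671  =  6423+248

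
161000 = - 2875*( -56)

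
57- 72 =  - 15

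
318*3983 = 1266594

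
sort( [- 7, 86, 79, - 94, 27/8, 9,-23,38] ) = [ - 94, -23, -7, 27/8,9, 38 , 79,86] 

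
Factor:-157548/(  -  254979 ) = 76/123 = 2^2*3^(-1 )*19^1*41^( - 1 )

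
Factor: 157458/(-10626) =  - 11^( - 1)*163^1 = -163/11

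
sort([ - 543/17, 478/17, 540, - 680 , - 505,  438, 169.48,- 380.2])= [ - 680, - 505, - 380.2,  -  543/17,  478/17,169.48, 438, 540]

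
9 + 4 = 13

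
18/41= 18/41 = 0.44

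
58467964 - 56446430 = 2021534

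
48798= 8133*6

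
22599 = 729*31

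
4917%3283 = 1634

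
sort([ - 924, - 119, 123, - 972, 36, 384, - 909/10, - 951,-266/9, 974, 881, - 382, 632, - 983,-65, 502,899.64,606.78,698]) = [ - 983, - 972, - 951, - 924 , - 382, - 119,- 909/10, - 65,-266/9, 36, 123, 384, 502, 606.78, 632,698, 881,899.64,974]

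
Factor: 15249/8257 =663/359 = 3^1*13^1*17^1*359^(- 1) 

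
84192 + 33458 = 117650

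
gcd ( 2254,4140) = 46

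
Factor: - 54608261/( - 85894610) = 2^(-1 )*5^ ( - 1)*19^1*191^( - 1 )* 44971^(  -  1 )*2874119^1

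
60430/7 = 8632  +  6/7 = 8632.86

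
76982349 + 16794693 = 93777042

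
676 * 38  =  25688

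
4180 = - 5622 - - 9802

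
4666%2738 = 1928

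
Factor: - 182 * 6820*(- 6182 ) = 7673345680 =2^4* 5^1* 7^1*11^2 * 13^1*31^1 * 281^1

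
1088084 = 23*47308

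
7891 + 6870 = 14761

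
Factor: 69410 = 2^1*5^1*11^1 * 631^1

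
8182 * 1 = 8182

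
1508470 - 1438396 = 70074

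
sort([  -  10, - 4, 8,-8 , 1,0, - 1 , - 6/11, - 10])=[-10, - 10, - 8 ,  -  4, - 1, - 6/11, 0,1, 8]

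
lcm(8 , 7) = 56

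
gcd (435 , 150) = 15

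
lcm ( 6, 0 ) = 0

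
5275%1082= 947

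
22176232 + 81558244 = 103734476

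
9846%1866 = 516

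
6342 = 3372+2970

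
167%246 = 167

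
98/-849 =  - 98/849 = - 0.12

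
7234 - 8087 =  - 853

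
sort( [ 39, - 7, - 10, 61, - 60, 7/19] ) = [ - 60, - 10, - 7, 7/19  ,  39, 61] 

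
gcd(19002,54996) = 6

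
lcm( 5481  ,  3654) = 10962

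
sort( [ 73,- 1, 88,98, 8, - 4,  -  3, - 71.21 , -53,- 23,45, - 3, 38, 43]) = [ - 71.21, - 53, - 23, - 4,-3 , - 3 , - 1,8,38,43, 45, 73, 88, 98 ]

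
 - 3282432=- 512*6411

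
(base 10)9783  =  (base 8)23067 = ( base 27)db9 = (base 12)57b3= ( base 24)GNF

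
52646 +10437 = 63083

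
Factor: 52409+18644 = 71053=41^1*1733^1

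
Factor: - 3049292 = - 2^2 * 29^1*97^1 * 271^1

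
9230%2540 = 1610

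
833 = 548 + 285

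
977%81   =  5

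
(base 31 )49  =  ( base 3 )11221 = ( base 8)205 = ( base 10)133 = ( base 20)6d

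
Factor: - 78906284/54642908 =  - 23^1*31^1*73^1*157^( - 1)*379^1*87011^(  -  1) = - 19726571/13660727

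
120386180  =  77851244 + 42534936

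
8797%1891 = 1233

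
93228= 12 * 7769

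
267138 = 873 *306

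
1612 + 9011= 10623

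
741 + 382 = 1123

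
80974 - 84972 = -3998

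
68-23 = 45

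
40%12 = 4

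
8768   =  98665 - 89897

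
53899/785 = 53899/785 = 68.66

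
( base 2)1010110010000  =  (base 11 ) 4169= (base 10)5520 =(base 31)5N2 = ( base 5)134040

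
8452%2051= 248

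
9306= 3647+5659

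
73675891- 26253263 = 47422628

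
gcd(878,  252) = 2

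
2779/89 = 31 + 20/89 = 31.22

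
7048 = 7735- 687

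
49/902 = 49/902 = 0.05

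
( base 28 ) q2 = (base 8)1332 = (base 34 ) lg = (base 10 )730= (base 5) 10410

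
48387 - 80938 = -32551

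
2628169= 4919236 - 2291067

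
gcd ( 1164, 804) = 12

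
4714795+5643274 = 10358069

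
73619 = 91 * 809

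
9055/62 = 9055/62 = 146.05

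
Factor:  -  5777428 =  - 2^2*47^1*79^1*389^1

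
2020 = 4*505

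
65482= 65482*1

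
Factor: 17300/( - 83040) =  - 5/24 = -  2^( - 3 )*3^ ( - 1 )*5^1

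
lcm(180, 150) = 900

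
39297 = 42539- 3242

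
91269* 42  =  3833298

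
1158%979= 179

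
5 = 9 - 4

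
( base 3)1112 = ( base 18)25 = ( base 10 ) 41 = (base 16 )29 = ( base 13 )32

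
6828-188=6640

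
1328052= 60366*22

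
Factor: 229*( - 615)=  - 3^1*5^1*41^1*229^1 = - 140835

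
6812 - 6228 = 584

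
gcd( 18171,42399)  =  6057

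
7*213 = 1491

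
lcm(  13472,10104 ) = 40416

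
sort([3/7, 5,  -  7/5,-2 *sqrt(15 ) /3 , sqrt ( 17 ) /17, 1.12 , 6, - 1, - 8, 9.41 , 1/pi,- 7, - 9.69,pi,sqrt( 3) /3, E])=[ -9.69, - 8, - 7 ,  -  2*sqrt( 15 ) /3,- 7/5, - 1 , sqrt(17)/17,1/pi,  3/7, sqrt(3) /3, 1.12 , E,pi, 5 , 6,9.41]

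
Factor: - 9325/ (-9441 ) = 3^ ( - 2 )*5^2 * 373^1 * 1049^ ( - 1)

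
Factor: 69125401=19^1*97^1*37507^1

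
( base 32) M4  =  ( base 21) 1cf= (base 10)708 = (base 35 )K8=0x2c4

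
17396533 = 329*52877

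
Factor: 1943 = 29^1*67^1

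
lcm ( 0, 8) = 0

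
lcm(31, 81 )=2511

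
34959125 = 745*46925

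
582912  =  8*72864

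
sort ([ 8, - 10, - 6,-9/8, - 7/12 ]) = [- 10,-6, - 9/8 ,  -  7/12,8 ] 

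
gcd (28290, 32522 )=46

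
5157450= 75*68766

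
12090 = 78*155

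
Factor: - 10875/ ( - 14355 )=3^( - 1)*5^2*11^ ( - 1 ) = 25/33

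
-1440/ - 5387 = 1440/5387 = 0.27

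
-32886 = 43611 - 76497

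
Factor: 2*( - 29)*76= -4408 = - 2^3 * 19^1*29^1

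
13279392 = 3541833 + 9737559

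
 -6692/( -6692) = 1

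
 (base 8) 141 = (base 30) 37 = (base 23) 45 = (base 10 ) 97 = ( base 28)3d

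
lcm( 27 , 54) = 54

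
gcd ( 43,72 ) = 1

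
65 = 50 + 15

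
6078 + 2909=8987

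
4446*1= 4446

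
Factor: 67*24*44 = 2^5*3^1 * 11^1*67^1 = 70752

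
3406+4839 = 8245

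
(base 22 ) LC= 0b111011010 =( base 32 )eq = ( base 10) 474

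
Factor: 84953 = 11^1*7723^1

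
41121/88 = 467 + 25/88 =467.28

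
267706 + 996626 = 1264332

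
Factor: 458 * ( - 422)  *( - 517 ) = 99923692=2^2 * 11^1*47^1* 211^1 *229^1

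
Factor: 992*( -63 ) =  - 2^5*3^2*7^1*31^1 = -62496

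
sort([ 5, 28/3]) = [ 5,28/3]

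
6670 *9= 60030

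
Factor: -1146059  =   - 271^1 *4229^1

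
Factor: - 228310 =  - 2^1*5^1*17^2*79^1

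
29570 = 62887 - 33317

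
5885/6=5885/6 = 980.83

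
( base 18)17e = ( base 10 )464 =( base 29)G0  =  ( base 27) H5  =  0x1d0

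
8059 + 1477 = 9536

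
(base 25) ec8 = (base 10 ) 9058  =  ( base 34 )7SE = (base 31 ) 9d6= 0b10001101100010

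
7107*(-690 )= - 4903830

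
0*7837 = 0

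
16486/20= 824 + 3/10 =824.30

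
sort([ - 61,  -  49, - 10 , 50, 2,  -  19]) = [ - 61 , - 49, - 19, - 10,2, 50]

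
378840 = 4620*82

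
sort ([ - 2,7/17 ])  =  [-2, 7/17 ]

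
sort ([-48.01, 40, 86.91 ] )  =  [ - 48.01 , 40 , 86.91 ]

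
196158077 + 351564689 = 547722766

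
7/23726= 7/23726  =  0.00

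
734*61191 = 44914194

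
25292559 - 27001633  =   - 1709074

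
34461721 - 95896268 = -61434547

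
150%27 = 15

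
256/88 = 2 + 10/11 = 2.91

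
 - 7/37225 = -1+37218/37225 = - 0.00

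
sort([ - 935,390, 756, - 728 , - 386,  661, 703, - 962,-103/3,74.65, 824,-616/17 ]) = [ - 962, - 935,-728, - 386,-616/17, - 103/3,74.65, 390, 661, 703,756,  824 ] 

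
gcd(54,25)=1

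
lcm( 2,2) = 2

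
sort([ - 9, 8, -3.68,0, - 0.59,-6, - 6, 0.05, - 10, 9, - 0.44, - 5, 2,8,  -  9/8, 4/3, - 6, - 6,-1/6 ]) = [ - 10,- 9,-6,-6, - 6, - 6, - 5, - 3.68, - 9/8, - 0.59, -0.44,-1/6,0,0.05,4/3,2,8,8,9]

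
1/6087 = 1/6087=   0.00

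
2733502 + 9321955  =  12055457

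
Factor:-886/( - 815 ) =2^1*5^(  -  1)*163^(-1 )*  443^1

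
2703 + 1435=4138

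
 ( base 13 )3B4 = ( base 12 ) 466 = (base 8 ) 1216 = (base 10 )654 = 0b1010001110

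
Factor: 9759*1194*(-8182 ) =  -95338676772  =  - 2^2*3^2*199^1*3253^1*4091^1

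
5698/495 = 518/45 = 11.51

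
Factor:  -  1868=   -  2^2 *467^1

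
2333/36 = 64  +  29/36 = 64.81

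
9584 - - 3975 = 13559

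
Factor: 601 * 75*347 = 15641025 = 3^1*5^2*347^1 *601^1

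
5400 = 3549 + 1851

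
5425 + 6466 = 11891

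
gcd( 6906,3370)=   2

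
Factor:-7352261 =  - 7^1 * 1050323^1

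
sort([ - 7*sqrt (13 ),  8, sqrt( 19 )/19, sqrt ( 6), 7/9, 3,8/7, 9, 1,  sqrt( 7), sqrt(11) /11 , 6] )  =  [ - 7*sqrt(13), sqrt(19)/19, sqrt(11)/11, 7/9, 1, 8/7,sqrt( 6 ), sqrt( 7 ), 3, 6, 8,9 ] 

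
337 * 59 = 19883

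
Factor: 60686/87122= 7^( - 3)*19^1*127^( - 1)*1597^1= 30343/43561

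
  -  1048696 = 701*( - 1496 )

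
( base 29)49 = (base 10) 125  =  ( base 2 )1111101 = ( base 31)41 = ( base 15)85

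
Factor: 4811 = 17^1 *283^1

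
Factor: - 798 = - 2^1 * 3^1*7^1*19^1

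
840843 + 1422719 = 2263562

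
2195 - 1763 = 432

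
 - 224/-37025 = 224/37025 =0.01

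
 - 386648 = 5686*( - 68)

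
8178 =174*47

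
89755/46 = 89755/46 = 1951.20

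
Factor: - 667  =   - 23^1*29^1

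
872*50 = 43600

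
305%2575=305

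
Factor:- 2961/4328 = - 2^( - 3)*3^2*7^1*47^1*541^(-1) 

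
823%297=229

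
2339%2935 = 2339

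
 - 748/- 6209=748/6209= 0.12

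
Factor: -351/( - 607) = 3^3 *13^1 * 607^( - 1 )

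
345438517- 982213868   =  -636775351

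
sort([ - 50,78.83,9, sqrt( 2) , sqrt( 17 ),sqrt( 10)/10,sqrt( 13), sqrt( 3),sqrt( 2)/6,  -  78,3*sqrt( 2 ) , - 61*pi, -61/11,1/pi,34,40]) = [ - 61*pi, - 78, - 50,- 61/11,sqrt( 2)/6 , sqrt(10)/10,1/pi, sqrt( 2),sqrt(  3),sqrt( 13 ),sqrt(17),3*sqrt( 2 ),9,34,40,78.83]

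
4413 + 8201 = 12614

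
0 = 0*21352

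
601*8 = 4808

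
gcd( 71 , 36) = 1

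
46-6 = 40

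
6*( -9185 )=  - 55110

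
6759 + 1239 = 7998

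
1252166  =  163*7682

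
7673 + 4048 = 11721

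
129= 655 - 526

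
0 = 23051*0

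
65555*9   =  589995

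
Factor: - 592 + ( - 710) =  - 1302 = - 2^1*3^1*7^1*31^1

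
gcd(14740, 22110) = 7370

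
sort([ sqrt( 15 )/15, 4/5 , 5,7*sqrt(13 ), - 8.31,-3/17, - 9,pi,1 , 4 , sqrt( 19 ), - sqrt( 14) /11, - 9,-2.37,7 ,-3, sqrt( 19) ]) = [ - 9, - 9, -8.31,-3, - 2.37, - sqrt( 14) /11, - 3/17, sqrt ( 15 ) /15, 4/5,  1 , pi,4,sqrt( 19 ) , sqrt( 19 ), 5,7,  7*sqrt ( 13 ) ]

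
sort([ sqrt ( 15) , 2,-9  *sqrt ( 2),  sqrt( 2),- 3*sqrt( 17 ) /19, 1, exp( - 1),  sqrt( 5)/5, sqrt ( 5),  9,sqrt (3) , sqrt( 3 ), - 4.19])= [-9 * sqrt ( 2),-4.19 ,-3 * sqrt (17 ) /19, exp ( - 1 ),sqrt(5) /5, 1,sqrt(2 ),  sqrt ( 3), sqrt( 3),  2 , sqrt( 5), sqrt (15), 9]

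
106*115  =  12190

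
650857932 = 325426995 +325430937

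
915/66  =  13+19/22 = 13.86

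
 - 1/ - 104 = 1/104  =  0.01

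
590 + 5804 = 6394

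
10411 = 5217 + 5194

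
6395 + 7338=13733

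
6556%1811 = 1123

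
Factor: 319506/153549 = 206/99=2^1*3^( - 2 )*11^( - 1)*103^1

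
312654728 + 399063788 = 711718516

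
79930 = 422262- 342332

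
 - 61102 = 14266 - 75368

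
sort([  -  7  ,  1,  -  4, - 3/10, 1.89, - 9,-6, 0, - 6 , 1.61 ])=[- 9, - 7,  -  6, - 6, - 4, - 3/10, 0 , 1, 1.61, 1.89 ] 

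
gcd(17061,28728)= 3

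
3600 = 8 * 450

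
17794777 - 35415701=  - 17620924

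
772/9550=386/4775 = 0.08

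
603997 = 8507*71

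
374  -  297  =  77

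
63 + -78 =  - 15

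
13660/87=13660/87 = 157.01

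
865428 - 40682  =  824746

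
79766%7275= 7016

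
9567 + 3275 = 12842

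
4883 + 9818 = 14701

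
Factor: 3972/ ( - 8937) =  - 2^2*3^(-2) = - 4/9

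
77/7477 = 77/7477 = 0.01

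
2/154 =1/77 = 0.01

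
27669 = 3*9223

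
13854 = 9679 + 4175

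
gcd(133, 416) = 1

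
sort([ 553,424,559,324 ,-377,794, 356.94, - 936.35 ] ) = [ - 936.35,- 377 , 324,356.94,424, 553 , 559, 794] 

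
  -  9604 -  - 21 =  - 9583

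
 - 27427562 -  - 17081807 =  - 10345755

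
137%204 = 137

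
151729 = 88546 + 63183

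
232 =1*232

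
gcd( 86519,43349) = 1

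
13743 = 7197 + 6546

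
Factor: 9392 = 2^4*587^1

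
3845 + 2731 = 6576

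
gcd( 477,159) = 159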